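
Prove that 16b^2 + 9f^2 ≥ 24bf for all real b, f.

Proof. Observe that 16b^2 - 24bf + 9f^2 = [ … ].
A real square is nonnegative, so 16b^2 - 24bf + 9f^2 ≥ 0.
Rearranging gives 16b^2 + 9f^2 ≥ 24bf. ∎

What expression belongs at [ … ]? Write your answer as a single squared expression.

The leading and trailing coefficients are 4^2 and 3^2, and 24 = 2·4·3, so the trinomial is (4b - 3f)^2.
Hence 16b^2 - 24bf + 9f^2 ≥ 0.

(4b - 3f)^2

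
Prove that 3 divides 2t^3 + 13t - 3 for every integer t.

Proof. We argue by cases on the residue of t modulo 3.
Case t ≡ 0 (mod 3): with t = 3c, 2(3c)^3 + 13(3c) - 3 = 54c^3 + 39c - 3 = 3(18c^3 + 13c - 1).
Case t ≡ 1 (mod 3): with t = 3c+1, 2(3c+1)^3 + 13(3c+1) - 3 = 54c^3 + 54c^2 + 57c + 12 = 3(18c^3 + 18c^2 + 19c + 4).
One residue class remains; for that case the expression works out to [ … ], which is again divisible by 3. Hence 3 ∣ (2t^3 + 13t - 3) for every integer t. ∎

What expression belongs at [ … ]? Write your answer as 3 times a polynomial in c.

3(18c^3 + 36c^2 + 37c + 13)

The residues treated are {0, 1}, so the missing case is t ≡ 2 (mod 3); write t = 3c+2.
Then 2(3c+2)^3 + 13(3c+2) - 3 = 54c^3 + 108c^2 + 111c + 39 = 3(18c^3 + 36c^2 + 37c + 13).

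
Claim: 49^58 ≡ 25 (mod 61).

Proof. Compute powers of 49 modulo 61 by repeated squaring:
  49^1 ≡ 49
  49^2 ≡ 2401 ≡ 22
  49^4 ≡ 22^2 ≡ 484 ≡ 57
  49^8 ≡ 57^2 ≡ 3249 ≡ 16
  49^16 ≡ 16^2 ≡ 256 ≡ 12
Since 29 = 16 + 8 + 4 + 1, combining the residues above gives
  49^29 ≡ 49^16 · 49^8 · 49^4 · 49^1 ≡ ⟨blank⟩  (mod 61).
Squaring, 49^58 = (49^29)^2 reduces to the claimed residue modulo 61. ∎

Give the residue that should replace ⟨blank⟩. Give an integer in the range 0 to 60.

49^16 · 49^8 · 49^4 · 49^1 ≡ 12 · 16 · 57 · 49 = 536256.
536256 mod 61 = 5, so 49^29 ≡ 5 (mod 61).

5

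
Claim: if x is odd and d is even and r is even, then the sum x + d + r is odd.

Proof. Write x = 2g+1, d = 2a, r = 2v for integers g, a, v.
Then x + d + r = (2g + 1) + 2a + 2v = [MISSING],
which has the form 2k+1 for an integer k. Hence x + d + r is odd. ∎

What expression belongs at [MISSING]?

Expanding: (2g + 1) + 2a + 2v = 2a + 2g + 2v + 1.
Every term except the constant is even, so this is 2(a + g + v) + 1,
and a + g + v ∈ ℤ gives the required form.

2(a + g + v) + 1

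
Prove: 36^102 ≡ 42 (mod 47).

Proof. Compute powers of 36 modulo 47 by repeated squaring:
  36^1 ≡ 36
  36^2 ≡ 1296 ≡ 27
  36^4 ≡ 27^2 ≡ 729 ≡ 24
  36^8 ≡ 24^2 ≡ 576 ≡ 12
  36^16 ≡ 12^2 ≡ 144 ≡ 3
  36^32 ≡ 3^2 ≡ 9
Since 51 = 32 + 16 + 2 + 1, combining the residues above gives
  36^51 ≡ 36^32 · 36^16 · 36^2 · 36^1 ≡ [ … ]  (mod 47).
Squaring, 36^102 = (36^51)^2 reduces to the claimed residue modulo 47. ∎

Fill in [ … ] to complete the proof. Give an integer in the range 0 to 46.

36^32 · 36^16 · 36^2 · 36^1 ≡ 9 · 3 · 27 · 36 = 26244.
26244 mod 47 = 18, so 36^51 ≡ 18 (mod 47).

18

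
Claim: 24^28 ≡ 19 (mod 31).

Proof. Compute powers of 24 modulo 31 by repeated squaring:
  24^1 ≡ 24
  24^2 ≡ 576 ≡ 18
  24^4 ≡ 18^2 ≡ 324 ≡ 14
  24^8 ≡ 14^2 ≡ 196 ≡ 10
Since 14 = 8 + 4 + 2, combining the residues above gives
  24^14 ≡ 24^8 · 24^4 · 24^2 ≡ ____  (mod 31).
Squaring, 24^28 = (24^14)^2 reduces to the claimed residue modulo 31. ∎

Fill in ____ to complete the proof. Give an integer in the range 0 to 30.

Multiply the listed residues: 10 · 14 · 18 = 140 → 2520.
Reducing modulo 31: 2520 = 81·31 + 9, so 24^14 ≡ 9.

9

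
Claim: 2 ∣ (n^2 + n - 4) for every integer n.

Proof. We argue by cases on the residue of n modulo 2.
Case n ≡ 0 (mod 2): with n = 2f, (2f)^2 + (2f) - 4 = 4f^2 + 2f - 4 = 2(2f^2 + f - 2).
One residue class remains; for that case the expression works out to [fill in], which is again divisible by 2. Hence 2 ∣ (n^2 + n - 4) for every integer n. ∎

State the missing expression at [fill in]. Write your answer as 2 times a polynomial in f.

2(2f^2 + 3f - 1)

Only n ≡ 1 (mod 2) is unaccounted for. Put n = 2f+1:
(2f+1)^2 + (2f+1) - 4 expands to 4f^2 + 6f - 2,
and factoring out 2 leaves 2(2f^2 + 3f - 1).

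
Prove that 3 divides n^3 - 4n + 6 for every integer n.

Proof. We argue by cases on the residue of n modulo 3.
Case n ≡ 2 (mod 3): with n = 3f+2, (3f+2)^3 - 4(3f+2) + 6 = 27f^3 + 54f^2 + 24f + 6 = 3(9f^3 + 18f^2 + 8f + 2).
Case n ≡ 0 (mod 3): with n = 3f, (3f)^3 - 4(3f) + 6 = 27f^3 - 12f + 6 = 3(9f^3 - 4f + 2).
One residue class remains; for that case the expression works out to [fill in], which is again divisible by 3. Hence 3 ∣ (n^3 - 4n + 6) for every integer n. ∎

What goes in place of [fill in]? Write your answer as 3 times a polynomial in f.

3(9f^3 + 9f^2 - f + 1)

The residues treated are {2, 0}, so the missing case is n ≡ 1 (mod 3); write n = 3f+1.
Then (3f+1)^3 - 4(3f+1) + 6 = 27f^3 + 27f^2 - 3f + 3 = 3(9f^3 + 9f^2 - f + 1).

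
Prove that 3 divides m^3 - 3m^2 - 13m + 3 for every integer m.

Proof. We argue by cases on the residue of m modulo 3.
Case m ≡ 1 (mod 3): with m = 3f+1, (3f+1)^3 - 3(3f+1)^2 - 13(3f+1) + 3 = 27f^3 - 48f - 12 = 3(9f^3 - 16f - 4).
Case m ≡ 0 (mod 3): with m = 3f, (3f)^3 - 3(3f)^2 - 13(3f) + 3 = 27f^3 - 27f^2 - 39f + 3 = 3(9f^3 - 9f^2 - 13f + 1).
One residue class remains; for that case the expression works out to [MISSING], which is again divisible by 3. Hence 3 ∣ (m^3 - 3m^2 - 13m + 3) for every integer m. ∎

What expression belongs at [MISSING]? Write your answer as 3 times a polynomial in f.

3(9f^3 + 9f^2 - 13f - 9)

Only m ≡ 2 (mod 3) is unaccounted for. Put m = 3f+2:
(3f+2)^3 - 3(3f+2)^2 - 13(3f+2) + 3 expands to 27f^3 + 27f^2 - 39f - 27,
and factoring out 3 leaves 3(9f^3 + 9f^2 - 13f - 9).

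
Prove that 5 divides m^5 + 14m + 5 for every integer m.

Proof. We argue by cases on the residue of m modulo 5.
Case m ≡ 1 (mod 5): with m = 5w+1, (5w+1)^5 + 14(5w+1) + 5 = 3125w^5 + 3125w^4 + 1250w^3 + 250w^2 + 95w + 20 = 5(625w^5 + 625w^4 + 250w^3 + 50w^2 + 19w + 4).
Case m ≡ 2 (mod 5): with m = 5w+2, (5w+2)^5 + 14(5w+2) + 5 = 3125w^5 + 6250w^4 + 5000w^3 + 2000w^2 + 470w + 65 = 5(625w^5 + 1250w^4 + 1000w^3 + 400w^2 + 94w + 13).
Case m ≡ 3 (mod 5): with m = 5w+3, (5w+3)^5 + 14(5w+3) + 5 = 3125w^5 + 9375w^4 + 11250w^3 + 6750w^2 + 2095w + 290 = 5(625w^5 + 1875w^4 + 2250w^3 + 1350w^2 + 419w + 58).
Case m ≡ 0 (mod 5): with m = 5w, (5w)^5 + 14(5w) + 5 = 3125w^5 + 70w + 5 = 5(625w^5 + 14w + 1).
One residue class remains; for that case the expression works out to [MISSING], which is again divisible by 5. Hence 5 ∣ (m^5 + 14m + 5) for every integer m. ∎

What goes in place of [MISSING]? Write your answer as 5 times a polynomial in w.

The residues treated are {1, 2, 3, 0}, so the missing case is m ≡ 4 (mod 5); write m = 5w+4.
Then (5w+4)^5 + 14(5w+4) + 5 = 3125w^5 + 12500w^4 + 20000w^3 + 16000w^2 + 6470w + 1085 = 5(625w^5 + 2500w^4 + 4000w^3 + 3200w^2 + 1294w + 217).

5(625w^5 + 2500w^4 + 4000w^3 + 3200w^2 + 1294w + 217)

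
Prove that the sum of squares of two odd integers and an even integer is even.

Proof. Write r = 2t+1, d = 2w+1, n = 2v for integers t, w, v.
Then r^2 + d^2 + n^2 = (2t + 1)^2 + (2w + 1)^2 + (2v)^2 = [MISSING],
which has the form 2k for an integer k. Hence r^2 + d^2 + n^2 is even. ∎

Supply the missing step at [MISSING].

2(2t^2 + 2t + 2v^2 + 2w^2 + 2w + 1)

Expanding: (2t + 1)^2 + (2w + 1)^2 + (2v)^2 = 4t^2 + 4t + 4v^2 + 4w^2 + 4w + 2.
Every term is even; pulling out the factor of 2 gives 2(2t^2 + 2t + 2v^2 + 2w^2 + 2w + 1).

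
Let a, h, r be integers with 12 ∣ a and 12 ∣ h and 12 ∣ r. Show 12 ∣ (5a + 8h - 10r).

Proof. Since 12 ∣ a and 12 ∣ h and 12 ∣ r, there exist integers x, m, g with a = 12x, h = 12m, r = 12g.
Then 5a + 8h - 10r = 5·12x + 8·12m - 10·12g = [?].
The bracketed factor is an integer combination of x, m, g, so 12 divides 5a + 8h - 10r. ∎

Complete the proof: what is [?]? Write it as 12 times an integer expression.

12(-10g + 8m + 5x)

Each term has a factor of 12: 5·12x + 8·12m - 10·12g = 12·(-10g + 8m + 5x).
Since -10g + 8m + 5x is an integer, 12 ∣ (5a + 8h - 10r).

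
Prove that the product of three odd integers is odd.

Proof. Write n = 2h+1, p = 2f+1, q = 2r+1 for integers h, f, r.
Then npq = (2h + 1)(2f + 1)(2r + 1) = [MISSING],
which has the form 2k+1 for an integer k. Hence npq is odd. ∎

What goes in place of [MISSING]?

(2h + 1)(2f + 1)(2r + 1) = 8fhr + 4fh + 4fr + 2f + 4hr + 2h + 2r + 1
= 2(4fhr + 2fh + 2fr + f + 2hr + h + r) + 1.
Since 4fhr + 2fh + 2fr + f + 2hr + h + r is an integer, the product is of the form 2k+1 for an integer k.

2(4fhr + 2fh + 2fr + f + 2hr + h + r) + 1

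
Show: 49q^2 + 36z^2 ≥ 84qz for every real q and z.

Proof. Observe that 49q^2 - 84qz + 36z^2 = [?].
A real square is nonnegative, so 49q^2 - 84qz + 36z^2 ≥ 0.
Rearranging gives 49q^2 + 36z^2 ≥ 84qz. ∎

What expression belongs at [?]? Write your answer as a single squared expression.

The leading and trailing coefficients are 7^2 and 6^2, and 84 = 2·7·6, so the trinomial is (7q - 6z)^2.
Hence 49q^2 - 84qz + 36z^2 ≥ 0.

(7q - 6z)^2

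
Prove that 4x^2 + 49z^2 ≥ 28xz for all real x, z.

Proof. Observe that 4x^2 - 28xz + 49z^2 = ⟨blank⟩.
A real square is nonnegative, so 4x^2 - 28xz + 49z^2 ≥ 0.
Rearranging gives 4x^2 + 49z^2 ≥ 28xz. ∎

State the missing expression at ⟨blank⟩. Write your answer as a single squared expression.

(2x - 7z)^2

The leading and trailing coefficients are 2^2 and 7^2, and 28 = 2·2·7, so the trinomial is (2x - 7z)^2.
Hence 4x^2 - 28xz + 49z^2 ≥ 0.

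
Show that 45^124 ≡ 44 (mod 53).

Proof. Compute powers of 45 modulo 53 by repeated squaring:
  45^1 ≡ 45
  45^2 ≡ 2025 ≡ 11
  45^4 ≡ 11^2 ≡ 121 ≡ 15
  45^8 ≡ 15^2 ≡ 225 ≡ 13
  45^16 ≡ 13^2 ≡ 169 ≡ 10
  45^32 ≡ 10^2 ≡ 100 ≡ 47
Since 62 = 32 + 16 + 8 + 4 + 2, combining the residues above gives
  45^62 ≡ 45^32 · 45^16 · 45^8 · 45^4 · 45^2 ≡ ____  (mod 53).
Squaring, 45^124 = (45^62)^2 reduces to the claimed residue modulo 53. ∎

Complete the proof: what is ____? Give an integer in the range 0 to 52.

Multiply the listed residues: 47 · 10 · 13 · 15 · 11 = 470 → 6110 → 91650 → 1008150.
Reducing modulo 53: 1008150 = 19021·53 + 37, so 45^62 ≡ 37.

37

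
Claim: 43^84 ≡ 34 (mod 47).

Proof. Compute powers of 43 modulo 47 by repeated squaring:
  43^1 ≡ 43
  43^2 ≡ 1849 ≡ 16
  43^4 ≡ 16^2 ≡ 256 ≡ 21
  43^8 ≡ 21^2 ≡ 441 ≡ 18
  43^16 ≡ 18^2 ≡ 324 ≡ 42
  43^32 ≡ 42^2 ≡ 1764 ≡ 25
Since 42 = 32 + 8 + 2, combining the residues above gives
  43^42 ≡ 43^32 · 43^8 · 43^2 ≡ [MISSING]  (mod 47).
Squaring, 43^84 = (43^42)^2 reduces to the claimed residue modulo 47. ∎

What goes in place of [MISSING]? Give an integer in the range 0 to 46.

9

43^32 · 43^8 · 43^2 ≡ 25 · 18 · 16 = 7200.
7200 mod 47 = 9, so 43^42 ≡ 9 (mod 47).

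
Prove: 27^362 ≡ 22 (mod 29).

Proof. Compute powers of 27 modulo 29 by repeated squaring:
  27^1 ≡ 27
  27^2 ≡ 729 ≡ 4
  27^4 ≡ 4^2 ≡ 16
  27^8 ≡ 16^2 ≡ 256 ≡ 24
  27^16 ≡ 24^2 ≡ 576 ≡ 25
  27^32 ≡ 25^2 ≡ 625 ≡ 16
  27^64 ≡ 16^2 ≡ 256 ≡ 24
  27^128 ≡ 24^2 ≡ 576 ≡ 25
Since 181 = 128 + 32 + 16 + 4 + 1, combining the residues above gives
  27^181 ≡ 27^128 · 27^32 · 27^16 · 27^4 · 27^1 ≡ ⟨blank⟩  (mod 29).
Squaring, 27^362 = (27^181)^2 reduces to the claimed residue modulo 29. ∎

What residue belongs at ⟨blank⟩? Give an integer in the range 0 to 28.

15

Multiply the listed residues: 25 · 16 · 25 · 16 · 27 = 400 → 10000 → 160000 → 4320000.
Reducing modulo 29: 4320000 = 148965·29 + 15, so 27^181 ≡ 15.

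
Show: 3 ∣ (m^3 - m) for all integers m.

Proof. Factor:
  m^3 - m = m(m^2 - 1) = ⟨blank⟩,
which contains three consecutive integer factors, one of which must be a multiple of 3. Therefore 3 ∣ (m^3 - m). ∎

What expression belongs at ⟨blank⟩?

m(m^2 - 1) = m(m - 1)(m + 1) = (m - 1)m(m + 1).
These three factors are consecutive integers, so their product is divisible by 3.

(m - 1)m(m + 1)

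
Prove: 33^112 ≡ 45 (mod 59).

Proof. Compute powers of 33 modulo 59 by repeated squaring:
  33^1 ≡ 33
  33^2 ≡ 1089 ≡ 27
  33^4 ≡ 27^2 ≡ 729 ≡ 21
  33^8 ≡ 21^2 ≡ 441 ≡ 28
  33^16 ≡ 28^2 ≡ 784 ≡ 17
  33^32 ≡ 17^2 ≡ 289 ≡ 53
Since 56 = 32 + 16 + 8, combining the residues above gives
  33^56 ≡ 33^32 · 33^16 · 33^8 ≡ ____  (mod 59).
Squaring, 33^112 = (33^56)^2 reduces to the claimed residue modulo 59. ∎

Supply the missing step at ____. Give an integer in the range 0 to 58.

Multiply the listed residues: 53 · 17 · 28 = 901 → 25228.
Reducing modulo 59: 25228 = 427·59 + 35, so 33^56 ≡ 35.

35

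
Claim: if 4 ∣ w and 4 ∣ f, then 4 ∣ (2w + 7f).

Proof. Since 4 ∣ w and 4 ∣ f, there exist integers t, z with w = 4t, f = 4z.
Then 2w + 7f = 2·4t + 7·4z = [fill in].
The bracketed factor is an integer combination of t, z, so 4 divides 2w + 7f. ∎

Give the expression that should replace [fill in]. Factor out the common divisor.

Pull the common 4 out of every term: 2·4t + 7·4z = 4(2t + 7z).
2t + 7z is an integer, which exhibits the divisibility.

4(2t + 7z)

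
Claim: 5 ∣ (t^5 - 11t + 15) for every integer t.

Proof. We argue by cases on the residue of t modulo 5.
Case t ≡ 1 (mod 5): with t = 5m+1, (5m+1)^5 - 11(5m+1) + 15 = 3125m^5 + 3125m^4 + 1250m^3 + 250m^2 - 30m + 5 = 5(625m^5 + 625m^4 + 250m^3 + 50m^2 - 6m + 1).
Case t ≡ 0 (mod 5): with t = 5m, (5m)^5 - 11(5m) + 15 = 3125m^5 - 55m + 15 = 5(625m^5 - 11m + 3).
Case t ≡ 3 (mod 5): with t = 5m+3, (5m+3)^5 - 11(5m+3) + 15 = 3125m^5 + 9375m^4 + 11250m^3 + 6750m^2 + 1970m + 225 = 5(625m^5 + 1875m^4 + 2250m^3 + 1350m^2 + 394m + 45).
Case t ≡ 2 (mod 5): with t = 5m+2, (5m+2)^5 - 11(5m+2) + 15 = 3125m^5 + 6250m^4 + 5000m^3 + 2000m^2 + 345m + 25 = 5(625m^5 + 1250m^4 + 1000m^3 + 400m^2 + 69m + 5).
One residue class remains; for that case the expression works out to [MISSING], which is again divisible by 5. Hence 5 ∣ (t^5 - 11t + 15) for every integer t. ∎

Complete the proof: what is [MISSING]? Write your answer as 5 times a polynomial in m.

The residues treated are {1, 0, 3, 2}, so the missing case is t ≡ 4 (mod 5); write t = 5m+4.
Then (5m+4)^5 - 11(5m+4) + 15 = 3125m^5 + 12500m^4 + 20000m^3 + 16000m^2 + 6345m + 995 = 5(625m^5 + 2500m^4 + 4000m^3 + 3200m^2 + 1269m + 199).

5(625m^5 + 2500m^4 + 4000m^3 + 3200m^2 + 1269m + 199)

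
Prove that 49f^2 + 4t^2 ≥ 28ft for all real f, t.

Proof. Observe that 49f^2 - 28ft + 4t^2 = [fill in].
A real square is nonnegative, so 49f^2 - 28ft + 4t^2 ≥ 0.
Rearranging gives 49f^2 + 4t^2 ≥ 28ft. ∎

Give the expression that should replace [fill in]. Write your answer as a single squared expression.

(7f - 2t)^2

49f^2 - 28ft + 4t^2 is a perfect-square trinomial: the outer terms are (7f)^2 and (2t)^2, and the cross term is -2·7f·2t.
So 49f^2 - 28ft + 4t^2 = (7f - 2t)^2 ≥ 0.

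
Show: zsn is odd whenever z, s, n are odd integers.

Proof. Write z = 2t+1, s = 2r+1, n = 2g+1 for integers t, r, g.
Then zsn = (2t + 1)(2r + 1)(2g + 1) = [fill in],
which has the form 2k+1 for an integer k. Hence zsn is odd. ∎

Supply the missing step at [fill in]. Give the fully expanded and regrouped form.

2(4grt + 2gr + 2gt + g + 2rt + r + t) + 1

(2t + 1)(2r + 1)(2g + 1) = 8grt + 4gr + 4gt + 2g + 4rt + 2r + 2t + 1
= 2(4grt + 2gr + 2gt + g + 2rt + r + t) + 1.
Since 4grt + 2gr + 2gt + g + 2rt + r + t is an integer, the product is of the form 2k+1 for an integer k.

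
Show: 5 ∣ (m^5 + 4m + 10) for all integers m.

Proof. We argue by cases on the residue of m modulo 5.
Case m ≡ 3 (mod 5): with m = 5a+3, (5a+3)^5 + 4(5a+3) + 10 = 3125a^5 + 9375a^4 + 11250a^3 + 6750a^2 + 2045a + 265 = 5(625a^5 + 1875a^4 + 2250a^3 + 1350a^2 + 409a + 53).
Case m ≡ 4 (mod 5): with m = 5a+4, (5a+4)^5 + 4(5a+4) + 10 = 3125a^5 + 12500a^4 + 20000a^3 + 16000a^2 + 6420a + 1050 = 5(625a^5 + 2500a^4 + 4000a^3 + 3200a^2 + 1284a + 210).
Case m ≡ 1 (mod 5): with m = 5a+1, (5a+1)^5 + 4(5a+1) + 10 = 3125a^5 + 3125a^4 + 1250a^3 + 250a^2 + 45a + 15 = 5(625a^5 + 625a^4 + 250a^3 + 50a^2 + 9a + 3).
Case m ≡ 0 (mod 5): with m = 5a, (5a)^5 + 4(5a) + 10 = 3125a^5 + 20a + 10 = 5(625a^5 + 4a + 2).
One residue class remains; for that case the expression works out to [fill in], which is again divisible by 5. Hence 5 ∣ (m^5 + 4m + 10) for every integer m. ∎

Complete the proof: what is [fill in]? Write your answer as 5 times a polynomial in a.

The residues treated are {3, 4, 1, 0}, so the missing case is m ≡ 2 (mod 5); write m = 5a+2.
Then (5a+2)^5 + 4(5a+2) + 10 = 3125a^5 + 6250a^4 + 5000a^3 + 2000a^2 + 420a + 50 = 5(625a^5 + 1250a^4 + 1000a^3 + 400a^2 + 84a + 10).

5(625a^5 + 1250a^4 + 1000a^3 + 400a^2 + 84a + 10)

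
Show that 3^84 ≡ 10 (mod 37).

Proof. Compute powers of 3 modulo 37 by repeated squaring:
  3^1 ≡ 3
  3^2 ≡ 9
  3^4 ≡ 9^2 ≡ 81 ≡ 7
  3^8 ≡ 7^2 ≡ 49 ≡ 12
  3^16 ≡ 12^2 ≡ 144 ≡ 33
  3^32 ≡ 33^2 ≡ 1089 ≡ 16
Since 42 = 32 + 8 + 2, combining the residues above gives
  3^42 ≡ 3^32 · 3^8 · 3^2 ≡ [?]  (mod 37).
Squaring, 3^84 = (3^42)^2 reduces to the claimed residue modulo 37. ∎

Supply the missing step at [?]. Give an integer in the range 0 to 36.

3^32 · 3^8 · 3^2 ≡ 16 · 12 · 9 = 1728.
1728 mod 37 = 26, so 3^42 ≡ 26 (mod 37).

26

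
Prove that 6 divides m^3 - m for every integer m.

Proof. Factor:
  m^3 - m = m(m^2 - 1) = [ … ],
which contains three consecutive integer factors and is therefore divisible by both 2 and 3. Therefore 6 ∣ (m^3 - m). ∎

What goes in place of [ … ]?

(m - 1)m(m + 1)

m(m^2 - 1) = m(m - 1)(m + 1) = (m - 1)m(m + 1).
These three factors are consecutive integers, so their product is divisible by 6.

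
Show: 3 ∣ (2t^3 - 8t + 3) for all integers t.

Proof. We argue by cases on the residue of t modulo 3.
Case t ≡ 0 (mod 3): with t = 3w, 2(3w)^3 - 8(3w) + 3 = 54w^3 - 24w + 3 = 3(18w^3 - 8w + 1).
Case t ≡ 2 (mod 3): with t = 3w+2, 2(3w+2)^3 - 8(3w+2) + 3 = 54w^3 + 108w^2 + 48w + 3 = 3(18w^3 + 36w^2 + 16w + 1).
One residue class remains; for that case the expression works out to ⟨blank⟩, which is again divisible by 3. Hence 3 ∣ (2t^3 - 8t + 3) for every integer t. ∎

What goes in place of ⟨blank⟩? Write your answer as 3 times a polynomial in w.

3(18w^3 + 18w^2 - 2w - 1)

The residues treated are {0, 2}, so the missing case is t ≡ 1 (mod 3); write t = 3w+1.
Then 2(3w+1)^3 - 8(3w+1) + 3 = 54w^3 + 54w^2 - 6w - 3 = 3(18w^3 + 18w^2 - 2w - 1).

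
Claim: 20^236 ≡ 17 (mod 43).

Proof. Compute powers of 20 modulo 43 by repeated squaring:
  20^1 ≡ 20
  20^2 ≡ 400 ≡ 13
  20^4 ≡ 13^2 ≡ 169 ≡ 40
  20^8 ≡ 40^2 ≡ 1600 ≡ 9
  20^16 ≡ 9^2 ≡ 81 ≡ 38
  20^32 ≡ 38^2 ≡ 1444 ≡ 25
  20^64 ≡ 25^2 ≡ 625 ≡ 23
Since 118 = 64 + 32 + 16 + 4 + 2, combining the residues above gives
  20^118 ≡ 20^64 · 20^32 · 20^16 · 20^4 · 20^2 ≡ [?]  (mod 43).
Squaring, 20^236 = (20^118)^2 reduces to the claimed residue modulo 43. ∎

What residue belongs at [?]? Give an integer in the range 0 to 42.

24

Multiply the listed residues: 23 · 25 · 38 · 40 · 13 = 575 → 21850 → 874000 → 11362000.
Reducing modulo 43: 11362000 = 264232·43 + 24, so 20^118 ≡ 24.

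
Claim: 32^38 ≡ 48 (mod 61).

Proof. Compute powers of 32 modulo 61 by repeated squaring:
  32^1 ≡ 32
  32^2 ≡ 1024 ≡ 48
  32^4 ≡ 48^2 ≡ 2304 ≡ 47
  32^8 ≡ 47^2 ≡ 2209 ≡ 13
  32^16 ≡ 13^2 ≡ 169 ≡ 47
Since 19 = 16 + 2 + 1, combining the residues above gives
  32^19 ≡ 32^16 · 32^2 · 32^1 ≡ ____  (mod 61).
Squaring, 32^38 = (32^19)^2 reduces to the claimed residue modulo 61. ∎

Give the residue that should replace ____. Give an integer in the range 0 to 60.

29

Multiply the listed residues: 47 · 48 · 32 = 2256 → 72192.
Reducing modulo 61: 72192 = 1183·61 + 29, so 32^19 ≡ 29.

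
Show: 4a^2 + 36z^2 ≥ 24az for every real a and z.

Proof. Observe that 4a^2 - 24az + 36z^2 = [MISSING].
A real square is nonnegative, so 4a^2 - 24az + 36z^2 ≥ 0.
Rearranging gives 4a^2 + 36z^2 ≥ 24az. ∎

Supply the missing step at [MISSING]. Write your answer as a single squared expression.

(2a - 6z)^2

4a^2 - 24az + 36z^2 is a perfect-square trinomial: the outer terms are (2a)^2 and (6z)^2, and the cross term is -2·2a·6z.
So 4a^2 - 24az + 36z^2 = (2a - 6z)^2 ≥ 0.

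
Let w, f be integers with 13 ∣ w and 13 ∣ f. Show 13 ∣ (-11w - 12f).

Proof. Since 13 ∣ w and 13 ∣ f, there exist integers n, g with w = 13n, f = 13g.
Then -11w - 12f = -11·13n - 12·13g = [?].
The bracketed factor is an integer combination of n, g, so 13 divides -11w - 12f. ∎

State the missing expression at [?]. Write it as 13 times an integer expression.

13(-12g - 11n)

Pull the common 13 out of every term: -11·13n - 12·13g = 13(-12g - 11n).
-12g - 11n is an integer, which exhibits the divisibility.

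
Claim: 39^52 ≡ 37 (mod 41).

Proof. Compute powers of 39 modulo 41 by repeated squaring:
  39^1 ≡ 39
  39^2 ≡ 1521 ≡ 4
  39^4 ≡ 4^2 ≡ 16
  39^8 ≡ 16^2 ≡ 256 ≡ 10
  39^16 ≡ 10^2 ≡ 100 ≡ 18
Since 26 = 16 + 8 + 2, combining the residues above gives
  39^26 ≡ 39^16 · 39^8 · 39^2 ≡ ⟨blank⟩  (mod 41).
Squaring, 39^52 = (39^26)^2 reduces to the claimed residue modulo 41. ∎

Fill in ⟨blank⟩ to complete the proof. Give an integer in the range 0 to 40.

23

Multiply the listed residues: 18 · 10 · 4 = 180 → 720.
Reducing modulo 41: 720 = 17·41 + 23, so 39^26 ≡ 23.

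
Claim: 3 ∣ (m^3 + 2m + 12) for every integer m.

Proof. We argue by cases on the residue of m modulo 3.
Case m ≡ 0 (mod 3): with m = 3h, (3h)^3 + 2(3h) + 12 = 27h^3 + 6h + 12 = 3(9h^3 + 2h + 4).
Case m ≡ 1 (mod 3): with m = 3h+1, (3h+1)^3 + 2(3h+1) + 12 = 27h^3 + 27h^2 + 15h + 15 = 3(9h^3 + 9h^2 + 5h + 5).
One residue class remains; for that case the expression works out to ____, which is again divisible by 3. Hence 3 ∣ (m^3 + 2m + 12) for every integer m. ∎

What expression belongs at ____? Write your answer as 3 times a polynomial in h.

3(9h^3 + 18h^2 + 14h + 8)

Only m ≡ 2 (mod 3) is unaccounted for. Put m = 3h+2:
(3h+2)^3 + 2(3h+2) + 12 expands to 27h^3 + 54h^2 + 42h + 24,
and factoring out 3 leaves 3(9h^3 + 18h^2 + 14h + 8).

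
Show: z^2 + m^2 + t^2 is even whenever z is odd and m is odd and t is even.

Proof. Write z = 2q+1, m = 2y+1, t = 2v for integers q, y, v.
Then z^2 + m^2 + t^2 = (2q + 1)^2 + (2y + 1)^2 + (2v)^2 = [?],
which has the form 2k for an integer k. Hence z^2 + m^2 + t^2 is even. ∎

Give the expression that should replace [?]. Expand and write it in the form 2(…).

(2q + 1)^2 + (2y + 1)^2 + (2v)^2 = 4q^2 + 4q + 4v^2 + 4y^2 + 4y + 2
= 2(2q^2 + 2q + 2v^2 + 2y^2 + 2y + 1).
Since 2q^2 + 2q + 2v^2 + 2y^2 + 2y + 1 is an integer, the sum of squares is of the form 2k for an integer k.

2(2q^2 + 2q + 2v^2 + 2y^2 + 2y + 1)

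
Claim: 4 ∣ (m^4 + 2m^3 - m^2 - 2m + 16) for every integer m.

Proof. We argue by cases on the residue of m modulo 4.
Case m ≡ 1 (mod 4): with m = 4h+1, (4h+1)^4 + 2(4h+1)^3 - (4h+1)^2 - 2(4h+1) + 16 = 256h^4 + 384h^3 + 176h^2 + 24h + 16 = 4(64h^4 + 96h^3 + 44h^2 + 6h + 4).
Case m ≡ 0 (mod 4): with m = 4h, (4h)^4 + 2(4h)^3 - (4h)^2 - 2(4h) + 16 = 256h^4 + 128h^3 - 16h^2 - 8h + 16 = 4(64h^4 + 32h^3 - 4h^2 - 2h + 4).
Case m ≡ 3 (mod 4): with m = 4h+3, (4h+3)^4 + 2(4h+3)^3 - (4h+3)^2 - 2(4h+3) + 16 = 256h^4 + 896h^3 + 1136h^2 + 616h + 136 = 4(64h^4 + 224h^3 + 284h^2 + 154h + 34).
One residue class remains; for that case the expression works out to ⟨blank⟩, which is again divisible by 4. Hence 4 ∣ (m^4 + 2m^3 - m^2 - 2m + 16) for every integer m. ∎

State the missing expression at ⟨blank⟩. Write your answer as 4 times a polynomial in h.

The residues treated are {1, 0, 3}, so the missing case is m ≡ 2 (mod 4); write m = 4h+2.
Then (4h+2)^4 + 2(4h+2)^3 - (4h+2)^2 - 2(4h+2) + 16 = 256h^4 + 640h^3 + 560h^2 + 200h + 40 = 4(64h^4 + 160h^3 + 140h^2 + 50h + 10).

4(64h^4 + 160h^3 + 140h^2 + 50h + 10)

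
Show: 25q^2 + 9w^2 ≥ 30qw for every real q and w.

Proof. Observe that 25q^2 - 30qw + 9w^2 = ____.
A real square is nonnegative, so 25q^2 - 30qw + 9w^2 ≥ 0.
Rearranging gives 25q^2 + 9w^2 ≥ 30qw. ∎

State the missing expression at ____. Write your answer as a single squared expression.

(5q - 3w)^2

The leading and trailing coefficients are 5^2 and 3^2, and 30 = 2·5·3, so the trinomial is (5q - 3w)^2.
Hence 25q^2 - 30qw + 9w^2 ≥ 0.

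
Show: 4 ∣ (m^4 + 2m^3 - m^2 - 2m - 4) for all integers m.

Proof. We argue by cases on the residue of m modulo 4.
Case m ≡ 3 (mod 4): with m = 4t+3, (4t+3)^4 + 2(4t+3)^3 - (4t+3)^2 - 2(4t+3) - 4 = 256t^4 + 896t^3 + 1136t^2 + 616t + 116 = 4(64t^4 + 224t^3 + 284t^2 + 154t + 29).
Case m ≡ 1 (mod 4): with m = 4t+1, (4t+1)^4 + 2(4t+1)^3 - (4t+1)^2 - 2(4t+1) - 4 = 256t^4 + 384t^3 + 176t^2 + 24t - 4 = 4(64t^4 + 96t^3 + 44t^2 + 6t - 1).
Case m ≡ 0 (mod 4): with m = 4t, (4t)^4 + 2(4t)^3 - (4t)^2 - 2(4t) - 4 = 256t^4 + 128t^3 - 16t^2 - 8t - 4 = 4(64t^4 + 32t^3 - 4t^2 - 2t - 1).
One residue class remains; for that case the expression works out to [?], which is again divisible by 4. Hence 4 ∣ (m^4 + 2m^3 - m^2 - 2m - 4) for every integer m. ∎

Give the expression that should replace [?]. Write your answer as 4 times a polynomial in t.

The residues treated are {3, 1, 0}, so the missing case is m ≡ 2 (mod 4); write m = 4t+2.
Then (4t+2)^4 + 2(4t+2)^3 - (4t+2)^2 - 2(4t+2) - 4 = 256t^4 + 640t^3 + 560t^2 + 200t + 20 = 4(64t^4 + 160t^3 + 140t^2 + 50t + 5).

4(64t^4 + 160t^3 + 140t^2 + 50t + 5)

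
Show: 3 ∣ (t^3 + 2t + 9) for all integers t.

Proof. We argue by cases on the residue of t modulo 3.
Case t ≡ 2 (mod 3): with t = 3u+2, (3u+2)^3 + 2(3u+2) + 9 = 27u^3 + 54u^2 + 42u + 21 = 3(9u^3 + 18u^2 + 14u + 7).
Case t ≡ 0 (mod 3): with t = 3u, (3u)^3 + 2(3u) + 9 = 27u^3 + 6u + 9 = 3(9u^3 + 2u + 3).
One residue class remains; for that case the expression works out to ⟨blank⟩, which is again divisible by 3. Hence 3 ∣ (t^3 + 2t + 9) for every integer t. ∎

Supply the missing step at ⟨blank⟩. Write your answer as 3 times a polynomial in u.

Only t ≡ 1 (mod 3) is unaccounted for. Put t = 3u+1:
(3u+1)^3 + 2(3u+1) + 9 expands to 27u^3 + 27u^2 + 15u + 12,
and factoring out 3 leaves 3(9u^3 + 9u^2 + 5u + 4).

3(9u^3 + 9u^2 + 5u + 4)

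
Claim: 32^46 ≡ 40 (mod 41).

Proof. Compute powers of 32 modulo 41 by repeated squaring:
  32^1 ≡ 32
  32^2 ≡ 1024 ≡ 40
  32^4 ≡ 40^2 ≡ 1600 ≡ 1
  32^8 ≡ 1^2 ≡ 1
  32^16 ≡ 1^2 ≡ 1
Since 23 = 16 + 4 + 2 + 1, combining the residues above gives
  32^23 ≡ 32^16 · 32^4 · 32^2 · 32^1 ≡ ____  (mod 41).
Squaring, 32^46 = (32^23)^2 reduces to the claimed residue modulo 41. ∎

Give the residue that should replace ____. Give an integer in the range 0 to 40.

32^16 · 32^4 · 32^2 · 32^1 ≡ 1 · 1 · 40 · 32 = 1280.
1280 mod 41 = 9, so 32^23 ≡ 9 (mod 41).

9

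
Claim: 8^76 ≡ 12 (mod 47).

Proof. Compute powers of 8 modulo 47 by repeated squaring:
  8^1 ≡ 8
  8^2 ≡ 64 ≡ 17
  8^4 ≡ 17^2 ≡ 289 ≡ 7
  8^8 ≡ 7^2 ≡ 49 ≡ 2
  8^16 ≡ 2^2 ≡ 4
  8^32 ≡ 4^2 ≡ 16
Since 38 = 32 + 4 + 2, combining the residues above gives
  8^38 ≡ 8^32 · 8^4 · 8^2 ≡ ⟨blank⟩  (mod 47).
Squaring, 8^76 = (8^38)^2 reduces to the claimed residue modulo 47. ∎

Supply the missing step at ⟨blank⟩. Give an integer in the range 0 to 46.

24

Multiply the listed residues: 16 · 7 · 17 = 112 → 1904.
Reducing modulo 47: 1904 = 40·47 + 24, so 8^38 ≡ 24.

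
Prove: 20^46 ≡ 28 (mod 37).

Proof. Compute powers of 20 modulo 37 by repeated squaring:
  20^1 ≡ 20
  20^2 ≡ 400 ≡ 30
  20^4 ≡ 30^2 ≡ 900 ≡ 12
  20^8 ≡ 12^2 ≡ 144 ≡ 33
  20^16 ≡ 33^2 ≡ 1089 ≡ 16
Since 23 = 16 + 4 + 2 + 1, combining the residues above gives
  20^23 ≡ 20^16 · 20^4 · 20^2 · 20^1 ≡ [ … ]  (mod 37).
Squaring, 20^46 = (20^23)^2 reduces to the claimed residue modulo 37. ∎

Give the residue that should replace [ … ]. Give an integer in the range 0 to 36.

19

Multiply the listed residues: 16 · 12 · 30 · 20 = 192 → 5760 → 115200.
Reducing modulo 37: 115200 = 3113·37 + 19, so 20^23 ≡ 19.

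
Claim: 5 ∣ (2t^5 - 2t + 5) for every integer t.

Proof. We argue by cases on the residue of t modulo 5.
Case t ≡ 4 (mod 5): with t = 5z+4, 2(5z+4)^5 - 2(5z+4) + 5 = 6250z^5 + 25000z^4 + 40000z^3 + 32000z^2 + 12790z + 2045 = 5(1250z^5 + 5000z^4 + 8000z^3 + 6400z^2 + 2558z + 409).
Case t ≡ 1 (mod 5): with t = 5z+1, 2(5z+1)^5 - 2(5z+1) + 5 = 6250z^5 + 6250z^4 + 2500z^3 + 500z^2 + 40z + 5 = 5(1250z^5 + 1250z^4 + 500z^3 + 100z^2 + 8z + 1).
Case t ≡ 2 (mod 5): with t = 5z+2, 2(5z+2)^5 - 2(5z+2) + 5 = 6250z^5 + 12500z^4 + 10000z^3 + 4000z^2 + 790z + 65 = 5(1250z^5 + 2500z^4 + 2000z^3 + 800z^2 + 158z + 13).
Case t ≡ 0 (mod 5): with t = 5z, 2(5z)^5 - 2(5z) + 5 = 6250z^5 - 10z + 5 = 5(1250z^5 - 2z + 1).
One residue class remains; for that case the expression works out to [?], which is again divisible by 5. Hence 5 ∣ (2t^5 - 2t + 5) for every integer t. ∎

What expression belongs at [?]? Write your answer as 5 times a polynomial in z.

5(1250z^5 + 3750z^4 + 4500z^3 + 2700z^2 + 808z + 97)

Only t ≡ 3 (mod 5) is unaccounted for. Put t = 5z+3:
2(5z+3)^5 - 2(5z+3) + 5 expands to 6250z^5 + 18750z^4 + 22500z^3 + 13500z^2 + 4040z + 485,
and factoring out 5 leaves 5(1250z^5 + 3750z^4 + 4500z^3 + 2700z^2 + 808z + 97).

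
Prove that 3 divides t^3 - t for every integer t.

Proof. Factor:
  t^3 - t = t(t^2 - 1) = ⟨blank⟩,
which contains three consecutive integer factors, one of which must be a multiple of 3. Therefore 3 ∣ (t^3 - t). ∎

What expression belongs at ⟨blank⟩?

(t - 1)t(t + 1)

t(t^2 - 1) = t(t - 1)(t + 1) = (t - 1)t(t + 1).
These three factors are consecutive integers, so their product is divisible by 3.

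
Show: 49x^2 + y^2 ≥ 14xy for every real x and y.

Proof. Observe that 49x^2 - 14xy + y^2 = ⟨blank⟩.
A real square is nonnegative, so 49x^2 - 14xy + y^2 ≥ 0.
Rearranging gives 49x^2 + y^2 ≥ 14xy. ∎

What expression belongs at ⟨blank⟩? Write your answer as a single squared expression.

49x^2 - 14xy + y^2 is a perfect-square trinomial: the outer terms are (7x)^2 and (y)^2, and the cross term is -2·7x·y.
So 49x^2 - 14xy + y^2 = (7x - y)^2 ≥ 0.

(7x - y)^2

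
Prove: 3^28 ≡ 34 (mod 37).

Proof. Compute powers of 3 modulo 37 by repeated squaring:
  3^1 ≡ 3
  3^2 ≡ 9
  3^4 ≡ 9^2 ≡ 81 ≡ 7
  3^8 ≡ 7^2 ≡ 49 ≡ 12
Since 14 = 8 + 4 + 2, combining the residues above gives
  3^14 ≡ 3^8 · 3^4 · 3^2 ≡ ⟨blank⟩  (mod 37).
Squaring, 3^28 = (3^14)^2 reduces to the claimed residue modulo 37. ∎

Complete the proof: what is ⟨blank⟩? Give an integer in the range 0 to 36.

3^8 · 3^4 · 3^2 ≡ 12 · 7 · 9 = 756.
756 mod 37 = 16, so 3^14 ≡ 16 (mod 37).

16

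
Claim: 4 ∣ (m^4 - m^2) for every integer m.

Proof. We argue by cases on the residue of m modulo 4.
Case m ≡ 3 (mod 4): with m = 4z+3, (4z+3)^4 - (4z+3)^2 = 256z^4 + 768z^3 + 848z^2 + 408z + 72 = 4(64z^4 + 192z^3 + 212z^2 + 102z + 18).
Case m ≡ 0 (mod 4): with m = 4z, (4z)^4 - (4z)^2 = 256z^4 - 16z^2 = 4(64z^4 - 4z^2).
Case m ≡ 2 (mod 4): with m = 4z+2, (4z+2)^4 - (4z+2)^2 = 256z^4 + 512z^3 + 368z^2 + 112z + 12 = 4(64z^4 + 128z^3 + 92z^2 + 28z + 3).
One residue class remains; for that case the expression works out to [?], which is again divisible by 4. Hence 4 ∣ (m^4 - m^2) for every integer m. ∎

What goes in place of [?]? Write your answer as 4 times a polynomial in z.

4(64z^4 + 64z^3 + 20z^2 + 2z)

Only m ≡ 1 (mod 4) is unaccounted for. Put m = 4z+1:
(4z+1)^4 - (4z+1)^2 expands to 256z^4 + 256z^3 + 80z^2 + 8z,
and factoring out 4 leaves 4(64z^4 + 64z^3 + 20z^2 + 2z).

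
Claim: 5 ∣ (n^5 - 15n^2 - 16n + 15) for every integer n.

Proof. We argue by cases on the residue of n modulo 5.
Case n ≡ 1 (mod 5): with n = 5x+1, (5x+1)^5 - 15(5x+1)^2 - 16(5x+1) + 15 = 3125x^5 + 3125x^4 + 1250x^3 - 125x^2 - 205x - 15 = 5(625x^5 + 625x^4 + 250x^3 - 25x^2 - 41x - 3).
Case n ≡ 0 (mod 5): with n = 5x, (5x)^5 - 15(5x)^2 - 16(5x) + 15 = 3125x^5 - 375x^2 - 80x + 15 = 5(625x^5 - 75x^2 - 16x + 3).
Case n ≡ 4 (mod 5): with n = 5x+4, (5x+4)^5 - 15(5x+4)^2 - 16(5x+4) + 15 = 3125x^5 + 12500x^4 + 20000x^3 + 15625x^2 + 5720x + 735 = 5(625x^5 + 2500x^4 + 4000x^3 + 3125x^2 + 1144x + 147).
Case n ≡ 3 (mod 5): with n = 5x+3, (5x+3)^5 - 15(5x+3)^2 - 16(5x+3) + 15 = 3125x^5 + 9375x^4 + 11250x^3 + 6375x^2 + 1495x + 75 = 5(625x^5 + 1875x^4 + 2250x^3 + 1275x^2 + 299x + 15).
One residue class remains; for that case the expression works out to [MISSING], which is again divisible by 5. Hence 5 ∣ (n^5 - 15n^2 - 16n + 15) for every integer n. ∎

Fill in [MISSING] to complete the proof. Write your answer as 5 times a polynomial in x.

5(625x^5 + 1250x^4 + 1000x^3 + 325x^2 + 4x - 9)

The residues treated are {1, 0, 4, 3}, so the missing case is n ≡ 2 (mod 5); write n = 5x+2.
Then (5x+2)^5 - 15(5x+2)^2 - 16(5x+2) + 15 = 3125x^5 + 6250x^4 + 5000x^3 + 1625x^2 + 20x - 45 = 5(625x^5 + 1250x^4 + 1000x^3 + 325x^2 + 4x - 9).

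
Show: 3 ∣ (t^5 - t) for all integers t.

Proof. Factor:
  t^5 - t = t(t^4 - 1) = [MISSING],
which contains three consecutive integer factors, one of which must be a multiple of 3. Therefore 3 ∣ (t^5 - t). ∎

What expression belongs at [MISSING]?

t^4 - 1 = (t^2 - 1)(t^2 + 1), and t^2 - 1 = (t-1)(t+1).
So t(t^4 - 1) = (t - 1)t(t + 1)(t^2 + 1).

(t - 1)t(t + 1)(t^2 + 1)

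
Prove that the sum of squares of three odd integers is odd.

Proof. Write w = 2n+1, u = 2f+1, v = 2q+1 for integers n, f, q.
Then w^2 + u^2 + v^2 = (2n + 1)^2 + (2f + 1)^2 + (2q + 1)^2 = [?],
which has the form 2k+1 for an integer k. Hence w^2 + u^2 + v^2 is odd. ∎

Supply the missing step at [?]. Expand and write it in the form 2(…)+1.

(2n + 1)^2 + (2f + 1)^2 + (2q + 1)^2 = 4f^2 + 4f + 4n^2 + 4n + 4q^2 + 4q + 3
= 2(2f^2 + 2f + 2n^2 + 2n + 2q^2 + 2q + 1) + 1.
Since 2f^2 + 2f + 2n^2 + 2n + 2q^2 + 2q + 1 is an integer, the sum of squares is of the form 2k+1 for an integer k.

2(2f^2 + 2f + 2n^2 + 2n + 2q^2 + 2q + 1) + 1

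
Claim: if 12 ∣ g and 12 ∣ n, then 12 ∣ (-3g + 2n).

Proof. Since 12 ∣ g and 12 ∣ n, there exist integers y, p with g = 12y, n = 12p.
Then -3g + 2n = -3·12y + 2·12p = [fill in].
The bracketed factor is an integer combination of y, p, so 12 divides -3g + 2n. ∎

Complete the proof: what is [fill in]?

12(2p - 3y)

Each term has a factor of 12: -3·12y + 2·12p = 12·(2p - 3y).
Since 2p - 3y is an integer, 12 ∣ (-3g + 2n).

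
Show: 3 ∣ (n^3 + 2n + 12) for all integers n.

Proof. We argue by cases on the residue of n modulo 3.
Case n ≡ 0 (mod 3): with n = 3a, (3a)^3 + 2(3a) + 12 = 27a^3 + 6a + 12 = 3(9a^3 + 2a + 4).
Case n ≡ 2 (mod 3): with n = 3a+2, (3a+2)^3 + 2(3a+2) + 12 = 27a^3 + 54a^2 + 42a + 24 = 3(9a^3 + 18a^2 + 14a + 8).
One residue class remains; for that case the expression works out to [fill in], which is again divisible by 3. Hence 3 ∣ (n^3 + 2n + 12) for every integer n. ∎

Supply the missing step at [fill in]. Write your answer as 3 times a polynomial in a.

3(9a^3 + 9a^2 + 5a + 5)

The residues treated are {0, 2}, so the missing case is n ≡ 1 (mod 3); write n = 3a+1.
Then (3a+1)^3 + 2(3a+1) + 12 = 27a^3 + 27a^2 + 15a + 15 = 3(9a^3 + 9a^2 + 5a + 5).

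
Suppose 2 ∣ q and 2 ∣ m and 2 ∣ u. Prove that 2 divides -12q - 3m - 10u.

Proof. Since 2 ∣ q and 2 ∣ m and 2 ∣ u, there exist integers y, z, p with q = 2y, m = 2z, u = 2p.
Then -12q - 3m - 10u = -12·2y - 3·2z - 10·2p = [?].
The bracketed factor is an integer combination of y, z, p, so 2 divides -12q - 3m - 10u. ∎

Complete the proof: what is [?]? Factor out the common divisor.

Pull the common 2 out of every term: -12·2y - 3·2z - 10·2p = 2(-10p - 12y - 3z).
-10p - 12y - 3z is an integer, which exhibits the divisibility.

2(-10p - 12y - 3z)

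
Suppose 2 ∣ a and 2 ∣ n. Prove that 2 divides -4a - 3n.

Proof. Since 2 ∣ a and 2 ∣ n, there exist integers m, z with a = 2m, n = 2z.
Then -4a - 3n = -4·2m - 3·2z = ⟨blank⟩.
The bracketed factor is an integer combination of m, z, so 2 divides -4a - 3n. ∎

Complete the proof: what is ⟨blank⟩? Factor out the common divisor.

2(-4m - 3z)

Pull the common 2 out of every term: -4·2m - 3·2z = 2(-4m - 3z).
-4m - 3z is an integer, which exhibits the divisibility.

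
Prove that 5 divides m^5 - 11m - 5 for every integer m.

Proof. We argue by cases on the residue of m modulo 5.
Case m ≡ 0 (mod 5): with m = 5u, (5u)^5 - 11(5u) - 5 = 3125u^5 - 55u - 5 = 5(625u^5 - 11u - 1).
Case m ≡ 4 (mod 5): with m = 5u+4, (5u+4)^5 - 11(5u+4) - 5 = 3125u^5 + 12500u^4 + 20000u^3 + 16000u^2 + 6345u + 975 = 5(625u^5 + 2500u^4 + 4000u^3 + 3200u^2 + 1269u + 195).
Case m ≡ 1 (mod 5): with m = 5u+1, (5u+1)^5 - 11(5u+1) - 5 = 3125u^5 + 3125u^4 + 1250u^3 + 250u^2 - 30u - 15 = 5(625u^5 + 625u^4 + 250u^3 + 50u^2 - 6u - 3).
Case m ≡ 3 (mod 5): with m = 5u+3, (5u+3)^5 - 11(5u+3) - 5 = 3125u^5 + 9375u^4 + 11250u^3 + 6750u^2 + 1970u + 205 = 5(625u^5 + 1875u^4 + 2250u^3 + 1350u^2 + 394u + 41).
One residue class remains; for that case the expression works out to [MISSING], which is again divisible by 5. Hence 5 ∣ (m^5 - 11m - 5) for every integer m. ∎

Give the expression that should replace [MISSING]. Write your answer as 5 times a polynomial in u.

Only m ≡ 2 (mod 5) is unaccounted for. Put m = 5u+2:
(5u+2)^5 - 11(5u+2) - 5 expands to 3125u^5 + 6250u^4 + 5000u^3 + 2000u^2 + 345u + 5,
and factoring out 5 leaves 5(625u^5 + 1250u^4 + 1000u^3 + 400u^2 + 69u + 1).

5(625u^5 + 1250u^4 + 1000u^3 + 400u^2 + 69u + 1)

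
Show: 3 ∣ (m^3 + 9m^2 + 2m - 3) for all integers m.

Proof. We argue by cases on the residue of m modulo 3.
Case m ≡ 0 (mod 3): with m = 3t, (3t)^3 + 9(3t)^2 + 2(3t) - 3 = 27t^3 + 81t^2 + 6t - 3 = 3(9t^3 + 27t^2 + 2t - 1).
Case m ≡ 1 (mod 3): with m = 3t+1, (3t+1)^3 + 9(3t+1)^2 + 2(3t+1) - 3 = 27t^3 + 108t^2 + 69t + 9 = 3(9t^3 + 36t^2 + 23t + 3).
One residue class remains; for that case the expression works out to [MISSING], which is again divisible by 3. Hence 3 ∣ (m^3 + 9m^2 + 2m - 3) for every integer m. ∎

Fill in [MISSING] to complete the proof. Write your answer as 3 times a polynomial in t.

The residues treated are {0, 1}, so the missing case is m ≡ 2 (mod 3); write m = 3t+2.
Then (3t+2)^3 + 9(3t+2)^2 + 2(3t+2) - 3 = 27t^3 + 135t^2 + 150t + 45 = 3(9t^3 + 45t^2 + 50t + 15).

3(9t^3 + 45t^2 + 50t + 15)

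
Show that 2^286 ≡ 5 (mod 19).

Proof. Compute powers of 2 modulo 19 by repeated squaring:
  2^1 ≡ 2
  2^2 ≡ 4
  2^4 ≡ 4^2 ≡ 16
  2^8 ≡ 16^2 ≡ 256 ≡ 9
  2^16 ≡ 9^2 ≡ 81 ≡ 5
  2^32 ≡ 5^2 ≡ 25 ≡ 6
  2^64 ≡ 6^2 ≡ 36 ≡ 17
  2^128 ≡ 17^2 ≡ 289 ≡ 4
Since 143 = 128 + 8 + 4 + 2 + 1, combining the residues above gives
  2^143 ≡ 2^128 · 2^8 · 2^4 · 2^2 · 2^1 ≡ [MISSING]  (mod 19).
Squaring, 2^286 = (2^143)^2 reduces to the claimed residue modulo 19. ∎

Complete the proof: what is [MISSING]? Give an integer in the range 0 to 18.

2^128 · 2^8 · 2^4 · 2^2 · 2^1 ≡ 4 · 9 · 16 · 4 · 2 = 4608.
4608 mod 19 = 10, so 2^143 ≡ 10 (mod 19).

10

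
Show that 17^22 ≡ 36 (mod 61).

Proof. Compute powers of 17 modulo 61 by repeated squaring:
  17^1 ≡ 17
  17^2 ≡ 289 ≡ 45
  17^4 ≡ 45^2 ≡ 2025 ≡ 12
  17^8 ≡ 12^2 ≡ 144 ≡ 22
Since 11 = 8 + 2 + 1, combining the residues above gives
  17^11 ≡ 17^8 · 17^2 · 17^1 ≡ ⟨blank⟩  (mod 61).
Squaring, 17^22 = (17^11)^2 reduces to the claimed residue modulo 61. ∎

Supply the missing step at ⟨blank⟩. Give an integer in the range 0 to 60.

55

Multiply the listed residues: 22 · 45 · 17 = 990 → 16830.
Reducing modulo 61: 16830 = 275·61 + 55, so 17^11 ≡ 55.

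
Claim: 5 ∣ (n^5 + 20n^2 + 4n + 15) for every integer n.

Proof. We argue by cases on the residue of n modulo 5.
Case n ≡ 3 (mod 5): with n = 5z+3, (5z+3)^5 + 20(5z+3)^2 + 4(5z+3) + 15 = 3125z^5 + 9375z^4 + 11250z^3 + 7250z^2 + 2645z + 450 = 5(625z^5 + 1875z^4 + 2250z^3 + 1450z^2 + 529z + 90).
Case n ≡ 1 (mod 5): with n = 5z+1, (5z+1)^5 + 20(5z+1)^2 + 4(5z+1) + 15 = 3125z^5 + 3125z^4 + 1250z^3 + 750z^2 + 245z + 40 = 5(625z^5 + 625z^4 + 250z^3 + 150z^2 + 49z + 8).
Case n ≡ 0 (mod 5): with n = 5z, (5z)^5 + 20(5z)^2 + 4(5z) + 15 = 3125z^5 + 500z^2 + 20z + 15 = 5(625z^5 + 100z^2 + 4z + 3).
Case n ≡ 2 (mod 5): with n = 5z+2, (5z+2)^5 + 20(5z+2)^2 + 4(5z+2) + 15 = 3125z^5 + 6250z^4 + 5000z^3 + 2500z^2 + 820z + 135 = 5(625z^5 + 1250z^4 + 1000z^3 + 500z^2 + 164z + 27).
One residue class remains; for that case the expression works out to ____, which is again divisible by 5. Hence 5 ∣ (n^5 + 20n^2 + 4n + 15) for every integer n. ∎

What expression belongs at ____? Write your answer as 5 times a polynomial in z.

The residues treated are {3, 1, 0, 2}, so the missing case is n ≡ 4 (mod 5); write n = 5z+4.
Then (5z+4)^5 + 20(5z+4)^2 + 4(5z+4) + 15 = 3125z^5 + 12500z^4 + 20000z^3 + 16500z^2 + 7220z + 1375 = 5(625z^5 + 2500z^4 + 4000z^3 + 3300z^2 + 1444z + 275).

5(625z^5 + 2500z^4 + 4000z^3 + 3300z^2 + 1444z + 275)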